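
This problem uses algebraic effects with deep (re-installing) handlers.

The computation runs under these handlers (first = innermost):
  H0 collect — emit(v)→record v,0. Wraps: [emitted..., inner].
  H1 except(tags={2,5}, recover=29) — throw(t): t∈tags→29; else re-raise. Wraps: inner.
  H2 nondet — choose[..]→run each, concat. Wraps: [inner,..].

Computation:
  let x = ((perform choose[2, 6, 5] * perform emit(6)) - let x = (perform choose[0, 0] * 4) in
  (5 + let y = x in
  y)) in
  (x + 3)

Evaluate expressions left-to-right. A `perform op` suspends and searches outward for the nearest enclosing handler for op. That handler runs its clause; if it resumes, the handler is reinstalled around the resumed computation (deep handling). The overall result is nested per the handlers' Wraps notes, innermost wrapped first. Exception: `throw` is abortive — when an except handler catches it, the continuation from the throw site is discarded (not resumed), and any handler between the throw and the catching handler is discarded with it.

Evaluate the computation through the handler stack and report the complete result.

Answer: [[6, -2], [6, -2], [6, -2], [6, -2], [6, -2], [6, -2]]

Working:
choose[2, 6, 5] @ H2
  branch[0] choose=2:
    emit(6) @ H0 ⇒ out+=6
    choose[0, 0] @ H2
      branch[0] choose=0:
        H0 returns [6, -2]
        H1 returns [6, -2]
        H2 returns [[6, -2]]
      branch[1] choose=0:
        H0 returns [6, -2]
        H1 returns [6, -2]
        H2 returns [[6, -2]]
  branch[1] choose=6:
    emit(6) @ H0 ⇒ out+=6
    choose[0, 0] @ H2
      branch[0] choose=0:
        H0 returns [6, -2]
        H1 returns [6, -2]
        H2 returns [[6, -2]]
      branch[1] choose=0:
        H0 returns [6, -2]
        H1 returns [6, -2]
        H2 returns [[6, -2]]
  branch[2] choose=5:
    emit(6) @ H0 ⇒ out+=6
    choose[0, 0] @ H2
      branch[0] choose=0:
        H0 returns [6, -2]
        H1 returns [6, -2]
        H2 returns [[6, -2]]
      branch[1] choose=0:
        H0 returns [6, -2]
        H1 returns [6, -2]
        H2 returns [[6, -2]]
= [[6, -2], [6, -2], [6, -2], [6, -2], [6, -2], [6, -2]]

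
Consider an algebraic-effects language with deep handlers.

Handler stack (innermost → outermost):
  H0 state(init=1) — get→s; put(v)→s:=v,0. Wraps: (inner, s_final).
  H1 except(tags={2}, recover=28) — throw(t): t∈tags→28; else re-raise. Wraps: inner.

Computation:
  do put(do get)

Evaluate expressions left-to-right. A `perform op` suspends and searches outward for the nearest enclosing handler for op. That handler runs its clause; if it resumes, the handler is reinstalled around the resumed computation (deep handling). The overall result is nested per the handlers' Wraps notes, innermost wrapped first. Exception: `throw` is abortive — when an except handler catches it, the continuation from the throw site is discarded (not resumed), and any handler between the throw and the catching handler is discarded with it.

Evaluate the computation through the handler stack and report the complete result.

Evaluation trace:
get @ H0 ⇒ 1
put(1) @ H0 ⇒ s:=1
H0 returns (0, 1)
H1 returns (0, 1)
= (0, 1)

Answer: (0, 1)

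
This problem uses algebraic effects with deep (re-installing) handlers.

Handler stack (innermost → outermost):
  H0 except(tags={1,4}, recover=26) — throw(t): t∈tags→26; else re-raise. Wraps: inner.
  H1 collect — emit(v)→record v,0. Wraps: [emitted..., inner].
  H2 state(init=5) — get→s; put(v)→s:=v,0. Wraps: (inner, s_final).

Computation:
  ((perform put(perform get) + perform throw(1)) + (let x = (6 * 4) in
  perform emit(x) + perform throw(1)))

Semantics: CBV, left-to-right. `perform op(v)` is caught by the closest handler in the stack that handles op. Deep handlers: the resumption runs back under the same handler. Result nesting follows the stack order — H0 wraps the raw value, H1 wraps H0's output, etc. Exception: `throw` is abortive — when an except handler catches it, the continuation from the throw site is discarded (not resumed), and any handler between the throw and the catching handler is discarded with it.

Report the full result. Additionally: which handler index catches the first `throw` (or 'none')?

Answer: ([26], 5) ; first throw caught by: H0

Step-by-step:
get @ H2 ⇒ 5
put(5) @ H2 ⇒ s:=5
throw(1) @ H0 caught ⇒ 26
H1 returns [26]
H2 returns ([26], 5)
= ([26], 5)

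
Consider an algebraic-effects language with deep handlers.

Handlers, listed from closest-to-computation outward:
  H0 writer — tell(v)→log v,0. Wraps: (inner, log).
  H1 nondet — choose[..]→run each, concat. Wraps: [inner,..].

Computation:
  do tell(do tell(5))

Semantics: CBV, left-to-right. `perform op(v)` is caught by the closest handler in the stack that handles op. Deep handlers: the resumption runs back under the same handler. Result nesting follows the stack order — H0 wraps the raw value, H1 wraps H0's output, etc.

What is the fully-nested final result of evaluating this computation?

Working:
tell(5) @ H0 ⇒ log+=5
tell(0) @ H0 ⇒ log+=0
H0 returns (0, (5, 0))
H1 returns [(0, (5, 0))]
= [(0, (5, 0))]

Answer: [(0, (5, 0))]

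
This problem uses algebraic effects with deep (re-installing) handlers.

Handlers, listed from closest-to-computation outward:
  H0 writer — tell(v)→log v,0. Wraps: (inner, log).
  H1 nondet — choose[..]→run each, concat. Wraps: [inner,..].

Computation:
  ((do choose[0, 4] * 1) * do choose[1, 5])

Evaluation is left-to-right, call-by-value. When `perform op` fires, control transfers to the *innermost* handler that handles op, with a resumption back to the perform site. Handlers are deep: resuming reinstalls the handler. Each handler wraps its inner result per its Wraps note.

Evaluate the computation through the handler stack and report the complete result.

Evaluation trace:
choose[0, 4] @ H1
  branch[0] choose=0:
    choose[1, 5] @ H1
      branch[0] choose=1:
        H0 returns (0, ())
        H1 returns [(0, ())]
      branch[1] choose=5:
        H0 returns (0, ())
        H1 returns [(0, ())]
  branch[1] choose=4:
    choose[1, 5] @ H1
      branch[0] choose=1:
        H0 returns (4, ())
        H1 returns [(4, ())]
      branch[1] choose=5:
        H0 returns (20, ())
        H1 returns [(20, ())]
= [(0, ()), (0, ()), (4, ()), (20, ())]

Answer: [(0, ()), (0, ()), (4, ()), (20, ())]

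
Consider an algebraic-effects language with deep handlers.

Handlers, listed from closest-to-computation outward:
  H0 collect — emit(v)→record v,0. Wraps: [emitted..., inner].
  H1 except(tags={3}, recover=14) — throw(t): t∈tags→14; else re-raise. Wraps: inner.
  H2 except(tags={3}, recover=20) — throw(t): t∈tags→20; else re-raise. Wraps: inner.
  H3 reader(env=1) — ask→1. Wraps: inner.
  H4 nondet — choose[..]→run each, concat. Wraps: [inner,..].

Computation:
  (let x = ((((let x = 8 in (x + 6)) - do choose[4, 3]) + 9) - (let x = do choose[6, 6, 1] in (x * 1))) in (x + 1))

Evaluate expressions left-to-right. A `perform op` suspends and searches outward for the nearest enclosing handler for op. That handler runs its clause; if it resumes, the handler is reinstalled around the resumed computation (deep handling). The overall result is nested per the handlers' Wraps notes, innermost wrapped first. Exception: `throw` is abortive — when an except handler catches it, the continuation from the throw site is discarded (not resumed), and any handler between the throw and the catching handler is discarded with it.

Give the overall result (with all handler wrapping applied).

Answer: [[14], [14], [19], [15], [15], [20]]

Working:
choose[4, 3] @ H4
  branch[0] choose=4:
    choose[6, 6, 1] @ H4
      branch[0] choose=6:
        H0 returns [14]
        H1 returns [14]
        H2 returns [14]
        H3 returns [14]
        H4 returns [[14]]
      branch[1] choose=6:
        H0 returns [14]
        H1 returns [14]
        H2 returns [14]
        H3 returns [14]
        H4 returns [[14]]
      branch[2] choose=1:
        H0 returns [19]
        H1 returns [19]
        H2 returns [19]
        H3 returns [19]
        H4 returns [[19]]
  branch[1] choose=3:
    choose[6, 6, 1] @ H4
      branch[0] choose=6:
        H0 returns [15]
        H1 returns [15]
        H2 returns [15]
        H3 returns [15]
        H4 returns [[15]]
      branch[1] choose=6:
        H0 returns [15]
        H1 returns [15]
        H2 returns [15]
        H3 returns [15]
        H4 returns [[15]]
      branch[2] choose=1:
        H0 returns [20]
        H1 returns [20]
        H2 returns [20]
        H3 returns [20]
        H4 returns [[20]]
= [[14], [14], [19], [15], [15], [20]]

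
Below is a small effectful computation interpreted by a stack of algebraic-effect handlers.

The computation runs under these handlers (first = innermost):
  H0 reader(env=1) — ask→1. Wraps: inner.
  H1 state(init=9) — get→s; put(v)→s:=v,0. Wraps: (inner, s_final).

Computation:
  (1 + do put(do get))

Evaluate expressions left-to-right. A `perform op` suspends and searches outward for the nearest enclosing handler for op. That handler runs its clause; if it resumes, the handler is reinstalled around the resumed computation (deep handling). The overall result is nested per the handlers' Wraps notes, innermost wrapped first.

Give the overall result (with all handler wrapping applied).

Answer: (1, 9)

Evaluation trace:
get @ H1 ⇒ 9
put(9) @ H1 ⇒ s:=9
H0 returns 1
H1 returns (1, 9)
= (1, 9)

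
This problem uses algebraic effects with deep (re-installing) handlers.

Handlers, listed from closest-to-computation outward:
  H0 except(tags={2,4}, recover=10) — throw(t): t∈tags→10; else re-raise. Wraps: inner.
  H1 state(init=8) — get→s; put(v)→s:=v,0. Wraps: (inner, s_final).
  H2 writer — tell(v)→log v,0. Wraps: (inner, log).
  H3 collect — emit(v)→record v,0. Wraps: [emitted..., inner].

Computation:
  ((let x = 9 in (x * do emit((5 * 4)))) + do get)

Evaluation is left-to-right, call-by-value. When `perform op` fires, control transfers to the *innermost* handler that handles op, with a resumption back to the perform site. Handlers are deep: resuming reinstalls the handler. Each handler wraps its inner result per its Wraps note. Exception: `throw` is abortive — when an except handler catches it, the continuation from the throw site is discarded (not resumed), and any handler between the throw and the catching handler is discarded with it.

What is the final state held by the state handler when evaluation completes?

Answer: 8

Evaluation trace:
emit(20) @ H3 ⇒ out+=20
get @ H1 ⇒ 8
H0 returns 8
H1 returns (8, 8)
H2 returns ((8, 8), ())
H3 returns [20, ((8, 8), ())]
= [20, ((8, 8), ())]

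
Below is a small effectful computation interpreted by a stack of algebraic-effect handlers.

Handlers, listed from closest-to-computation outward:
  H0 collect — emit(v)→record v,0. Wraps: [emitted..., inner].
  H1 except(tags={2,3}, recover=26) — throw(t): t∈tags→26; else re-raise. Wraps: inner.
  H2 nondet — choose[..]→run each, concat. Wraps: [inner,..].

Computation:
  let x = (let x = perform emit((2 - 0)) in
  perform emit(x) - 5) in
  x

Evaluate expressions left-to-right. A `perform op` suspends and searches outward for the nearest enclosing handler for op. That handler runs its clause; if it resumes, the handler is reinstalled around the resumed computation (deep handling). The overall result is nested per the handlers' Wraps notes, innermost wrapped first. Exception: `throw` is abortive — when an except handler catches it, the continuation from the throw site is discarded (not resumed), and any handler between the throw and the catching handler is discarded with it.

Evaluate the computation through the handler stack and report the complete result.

Evaluation trace:
emit(2) @ H0 ⇒ out+=2
emit(0) @ H0 ⇒ out+=0
H0 returns [2, 0, -5]
H1 returns [2, 0, -5]
H2 returns [[2, 0, -5]]
= [[2, 0, -5]]

Answer: [[2, 0, -5]]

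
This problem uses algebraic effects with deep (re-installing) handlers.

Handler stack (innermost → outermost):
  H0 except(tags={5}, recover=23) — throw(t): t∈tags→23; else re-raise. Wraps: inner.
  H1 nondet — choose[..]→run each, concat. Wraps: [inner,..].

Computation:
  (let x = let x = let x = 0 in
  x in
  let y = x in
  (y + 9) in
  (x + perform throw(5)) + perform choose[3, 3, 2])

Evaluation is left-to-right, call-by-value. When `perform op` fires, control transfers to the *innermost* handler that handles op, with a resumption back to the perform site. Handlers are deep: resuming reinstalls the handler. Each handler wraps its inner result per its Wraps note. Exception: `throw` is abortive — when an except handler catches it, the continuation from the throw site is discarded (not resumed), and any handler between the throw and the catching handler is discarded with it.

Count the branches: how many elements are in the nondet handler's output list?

Answer: 1

Evaluation trace:
throw(5) @ H0 caught ⇒ 23
H1 returns [23]
= [23]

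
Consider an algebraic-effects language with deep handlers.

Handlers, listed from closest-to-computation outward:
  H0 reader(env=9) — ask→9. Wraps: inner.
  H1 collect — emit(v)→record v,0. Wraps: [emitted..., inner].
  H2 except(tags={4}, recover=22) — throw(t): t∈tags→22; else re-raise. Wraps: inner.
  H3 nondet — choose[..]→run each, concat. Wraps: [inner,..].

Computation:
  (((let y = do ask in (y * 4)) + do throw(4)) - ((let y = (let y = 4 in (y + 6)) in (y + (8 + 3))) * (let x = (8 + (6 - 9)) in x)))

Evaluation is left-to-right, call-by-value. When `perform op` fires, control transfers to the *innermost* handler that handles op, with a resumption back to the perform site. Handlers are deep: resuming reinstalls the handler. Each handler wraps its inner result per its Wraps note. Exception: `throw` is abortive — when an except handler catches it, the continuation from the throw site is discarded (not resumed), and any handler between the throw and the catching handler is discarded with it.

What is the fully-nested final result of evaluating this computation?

Answer: [22]

Step-by-step:
ask @ H0 ⇒ 9
throw(4) @ H2 caught ⇒ 22
H3 returns [22]
= [22]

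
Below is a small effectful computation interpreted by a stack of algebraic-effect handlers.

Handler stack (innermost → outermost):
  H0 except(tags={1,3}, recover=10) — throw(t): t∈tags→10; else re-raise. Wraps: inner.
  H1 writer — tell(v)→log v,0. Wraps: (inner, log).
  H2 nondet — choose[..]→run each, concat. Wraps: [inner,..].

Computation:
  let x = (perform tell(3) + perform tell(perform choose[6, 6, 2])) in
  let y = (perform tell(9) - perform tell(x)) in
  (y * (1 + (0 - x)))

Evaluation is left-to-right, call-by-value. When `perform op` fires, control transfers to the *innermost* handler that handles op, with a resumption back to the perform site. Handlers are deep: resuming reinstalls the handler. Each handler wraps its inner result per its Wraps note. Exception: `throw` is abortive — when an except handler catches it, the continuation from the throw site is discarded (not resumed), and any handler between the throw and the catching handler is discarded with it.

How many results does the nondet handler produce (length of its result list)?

Answer: 3

Evaluation trace:
tell(3) @ H1 ⇒ log+=3
choose[6, 6, 2] @ H2
  branch[0] choose=6:
    tell(6) @ H1 ⇒ log+=6
    tell(9) @ H1 ⇒ log+=9
    tell(0) @ H1 ⇒ log+=0
    H0 returns 0
    H1 returns (0, (3, 6, 9, 0))
    H2 returns [(0, (3, 6, 9, 0))]
  branch[1] choose=6:
    tell(6) @ H1 ⇒ log+=6
    tell(9) @ H1 ⇒ log+=9
    tell(0) @ H1 ⇒ log+=0
    H0 returns 0
    H1 returns (0, (3, 6, 9, 0))
    H2 returns [(0, (3, 6, 9, 0))]
  branch[2] choose=2:
    tell(2) @ H1 ⇒ log+=2
    tell(9) @ H1 ⇒ log+=9
    tell(0) @ H1 ⇒ log+=0
    H0 returns 0
    H1 returns (0, (3, 2, 9, 0))
    H2 returns [(0, (3, 2, 9, 0))]
= [(0, (3, 6, 9, 0)), (0, (3, 6, 9, 0)), (0, (3, 2, 9, 0))]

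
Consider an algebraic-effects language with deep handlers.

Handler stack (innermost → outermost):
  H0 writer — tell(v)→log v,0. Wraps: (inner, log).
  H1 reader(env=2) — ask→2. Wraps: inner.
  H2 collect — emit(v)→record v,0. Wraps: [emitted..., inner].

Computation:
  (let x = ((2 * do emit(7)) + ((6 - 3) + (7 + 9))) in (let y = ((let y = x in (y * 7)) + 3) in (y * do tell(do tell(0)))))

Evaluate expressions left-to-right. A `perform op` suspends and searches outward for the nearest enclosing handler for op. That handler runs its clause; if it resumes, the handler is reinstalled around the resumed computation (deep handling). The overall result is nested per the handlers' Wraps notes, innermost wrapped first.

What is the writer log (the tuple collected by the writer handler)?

Answer: (0, 0)

Step-by-step:
emit(7) @ H2 ⇒ out+=7
tell(0) @ H0 ⇒ log+=0
tell(0) @ H0 ⇒ log+=0
H0 returns (0, (0, 0))
H1 returns (0, (0, 0))
H2 returns [7, (0, (0, 0))]
= [7, (0, (0, 0))]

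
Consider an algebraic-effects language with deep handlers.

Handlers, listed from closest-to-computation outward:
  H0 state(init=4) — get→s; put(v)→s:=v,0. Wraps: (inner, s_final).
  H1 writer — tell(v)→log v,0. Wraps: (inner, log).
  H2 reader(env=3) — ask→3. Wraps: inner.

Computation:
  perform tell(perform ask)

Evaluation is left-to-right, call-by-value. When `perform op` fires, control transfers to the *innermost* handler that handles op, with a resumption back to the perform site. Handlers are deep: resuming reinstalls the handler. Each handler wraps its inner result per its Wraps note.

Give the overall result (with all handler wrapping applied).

Step-by-step:
ask @ H2 ⇒ 3
tell(3) @ H1 ⇒ log+=3
H0 returns (0, 4)
H1 returns ((0, 4), (3))
H2 returns ((0, 4), (3))
= ((0, 4), (3))

Answer: ((0, 4), (3))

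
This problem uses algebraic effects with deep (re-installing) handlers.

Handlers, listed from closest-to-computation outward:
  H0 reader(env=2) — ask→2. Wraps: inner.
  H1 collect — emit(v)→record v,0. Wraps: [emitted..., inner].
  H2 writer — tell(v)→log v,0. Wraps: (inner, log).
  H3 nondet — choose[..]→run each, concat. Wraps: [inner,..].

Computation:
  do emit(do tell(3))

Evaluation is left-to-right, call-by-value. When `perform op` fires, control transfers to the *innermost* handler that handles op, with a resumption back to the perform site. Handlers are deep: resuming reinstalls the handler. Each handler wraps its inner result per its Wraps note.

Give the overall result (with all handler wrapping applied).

Answer: [([0, 0], (3))]

Evaluation trace:
tell(3) @ H2 ⇒ log+=3
emit(0) @ H1 ⇒ out+=0
H0 returns 0
H1 returns [0, 0]
H2 returns ([0, 0], (3))
H3 returns [([0, 0], (3))]
= [([0, 0], (3))]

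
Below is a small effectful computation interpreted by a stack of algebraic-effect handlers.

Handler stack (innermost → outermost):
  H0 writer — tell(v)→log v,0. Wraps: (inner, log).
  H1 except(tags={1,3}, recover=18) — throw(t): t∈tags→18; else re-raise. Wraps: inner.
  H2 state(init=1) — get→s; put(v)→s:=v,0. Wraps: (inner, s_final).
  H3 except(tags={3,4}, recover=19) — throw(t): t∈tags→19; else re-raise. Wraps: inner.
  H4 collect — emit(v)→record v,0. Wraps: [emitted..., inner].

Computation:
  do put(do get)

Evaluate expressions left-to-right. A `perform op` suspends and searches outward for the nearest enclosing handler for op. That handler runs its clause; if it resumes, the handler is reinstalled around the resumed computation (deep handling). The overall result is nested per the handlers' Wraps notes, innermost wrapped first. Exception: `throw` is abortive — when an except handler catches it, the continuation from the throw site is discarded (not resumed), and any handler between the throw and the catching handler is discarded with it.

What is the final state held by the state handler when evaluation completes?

Answer: 1

Working:
get @ H2 ⇒ 1
put(1) @ H2 ⇒ s:=1
H0 returns (0, ())
H1 returns (0, ())
H2 returns ((0, ()), 1)
H3 returns ((0, ()), 1)
H4 returns [((0, ()), 1)]
= [((0, ()), 1)]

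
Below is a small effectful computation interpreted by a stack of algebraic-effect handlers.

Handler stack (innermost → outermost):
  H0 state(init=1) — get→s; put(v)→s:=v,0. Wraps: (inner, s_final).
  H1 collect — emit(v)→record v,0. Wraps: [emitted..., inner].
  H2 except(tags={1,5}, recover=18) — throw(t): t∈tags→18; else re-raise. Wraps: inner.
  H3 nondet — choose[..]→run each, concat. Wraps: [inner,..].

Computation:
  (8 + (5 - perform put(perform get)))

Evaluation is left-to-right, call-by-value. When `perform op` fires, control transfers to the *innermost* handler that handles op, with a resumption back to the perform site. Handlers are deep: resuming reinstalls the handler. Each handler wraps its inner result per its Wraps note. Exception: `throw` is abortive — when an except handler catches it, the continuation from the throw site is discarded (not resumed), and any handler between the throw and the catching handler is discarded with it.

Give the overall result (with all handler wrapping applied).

Evaluation trace:
get @ H0 ⇒ 1
put(1) @ H0 ⇒ s:=1
H0 returns (13, 1)
H1 returns [(13, 1)]
H2 returns [(13, 1)]
H3 returns [[(13, 1)]]
= [[(13, 1)]]

Answer: [[(13, 1)]]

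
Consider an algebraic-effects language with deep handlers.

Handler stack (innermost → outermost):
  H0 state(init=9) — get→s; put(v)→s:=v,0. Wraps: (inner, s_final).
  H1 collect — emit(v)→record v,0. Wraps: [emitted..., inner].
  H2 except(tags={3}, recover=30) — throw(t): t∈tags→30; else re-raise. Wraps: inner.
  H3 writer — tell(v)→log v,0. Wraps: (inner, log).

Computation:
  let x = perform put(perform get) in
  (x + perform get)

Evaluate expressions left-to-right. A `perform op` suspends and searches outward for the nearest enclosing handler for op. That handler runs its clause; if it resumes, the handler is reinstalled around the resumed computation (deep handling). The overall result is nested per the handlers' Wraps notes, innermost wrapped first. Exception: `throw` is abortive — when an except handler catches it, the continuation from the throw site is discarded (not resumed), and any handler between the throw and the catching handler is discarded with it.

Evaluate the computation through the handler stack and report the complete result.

Evaluation trace:
get @ H0 ⇒ 9
put(9) @ H0 ⇒ s:=9
get @ H0 ⇒ 9
H0 returns (9, 9)
H1 returns [(9, 9)]
H2 returns [(9, 9)]
H3 returns ([(9, 9)], ())
= ([(9, 9)], ())

Answer: ([(9, 9)], ())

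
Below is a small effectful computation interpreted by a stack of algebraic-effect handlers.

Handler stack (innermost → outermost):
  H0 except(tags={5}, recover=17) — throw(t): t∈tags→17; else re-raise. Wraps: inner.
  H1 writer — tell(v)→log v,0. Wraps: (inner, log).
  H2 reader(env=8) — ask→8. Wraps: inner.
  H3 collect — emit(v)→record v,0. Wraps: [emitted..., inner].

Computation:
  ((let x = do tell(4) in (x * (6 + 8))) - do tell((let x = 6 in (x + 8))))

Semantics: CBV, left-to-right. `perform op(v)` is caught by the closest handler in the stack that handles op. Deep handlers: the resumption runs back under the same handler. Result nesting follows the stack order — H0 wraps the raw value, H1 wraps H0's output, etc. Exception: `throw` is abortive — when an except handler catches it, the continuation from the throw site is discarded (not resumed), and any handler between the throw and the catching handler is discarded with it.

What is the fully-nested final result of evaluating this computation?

Answer: [(0, (4, 14))]

Step-by-step:
tell(4) @ H1 ⇒ log+=4
tell(14) @ H1 ⇒ log+=14
H0 returns 0
H1 returns (0, (4, 14))
H2 returns (0, (4, 14))
H3 returns [(0, (4, 14))]
= [(0, (4, 14))]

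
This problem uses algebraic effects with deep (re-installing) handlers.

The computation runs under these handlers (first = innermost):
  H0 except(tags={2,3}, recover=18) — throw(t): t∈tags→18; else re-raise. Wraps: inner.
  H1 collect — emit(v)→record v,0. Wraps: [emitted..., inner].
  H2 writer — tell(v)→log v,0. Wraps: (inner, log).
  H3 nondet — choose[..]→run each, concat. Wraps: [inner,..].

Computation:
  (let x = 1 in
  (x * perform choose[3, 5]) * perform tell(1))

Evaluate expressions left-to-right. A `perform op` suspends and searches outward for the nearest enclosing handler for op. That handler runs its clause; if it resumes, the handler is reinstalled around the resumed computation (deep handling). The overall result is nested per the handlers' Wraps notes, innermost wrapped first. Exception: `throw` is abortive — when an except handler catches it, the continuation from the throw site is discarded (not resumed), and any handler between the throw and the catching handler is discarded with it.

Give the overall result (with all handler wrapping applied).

Answer: [([0], (1)), ([0], (1))]

Step-by-step:
choose[3, 5] @ H3
  branch[0] choose=3:
    tell(1) @ H2 ⇒ log+=1
    H0 returns 0
    H1 returns [0]
    H2 returns ([0], (1))
    H3 returns [([0], (1))]
  branch[1] choose=5:
    tell(1) @ H2 ⇒ log+=1
    H0 returns 0
    H1 returns [0]
    H2 returns ([0], (1))
    H3 returns [([0], (1))]
= [([0], (1)), ([0], (1))]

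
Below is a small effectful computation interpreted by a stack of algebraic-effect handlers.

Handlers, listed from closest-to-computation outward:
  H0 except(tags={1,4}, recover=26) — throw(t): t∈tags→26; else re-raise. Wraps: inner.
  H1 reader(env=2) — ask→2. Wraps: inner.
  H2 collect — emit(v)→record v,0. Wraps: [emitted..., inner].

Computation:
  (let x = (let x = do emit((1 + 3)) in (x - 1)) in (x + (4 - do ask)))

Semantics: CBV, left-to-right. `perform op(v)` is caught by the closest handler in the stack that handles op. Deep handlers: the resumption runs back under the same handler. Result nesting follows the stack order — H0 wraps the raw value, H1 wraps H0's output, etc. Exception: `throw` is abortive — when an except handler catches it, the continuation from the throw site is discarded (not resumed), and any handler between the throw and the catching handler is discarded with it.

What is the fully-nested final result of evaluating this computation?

Working:
emit(4) @ H2 ⇒ out+=4
ask @ H1 ⇒ 2
H0 returns 1
H1 returns 1
H2 returns [4, 1]
= [4, 1]

Answer: [4, 1]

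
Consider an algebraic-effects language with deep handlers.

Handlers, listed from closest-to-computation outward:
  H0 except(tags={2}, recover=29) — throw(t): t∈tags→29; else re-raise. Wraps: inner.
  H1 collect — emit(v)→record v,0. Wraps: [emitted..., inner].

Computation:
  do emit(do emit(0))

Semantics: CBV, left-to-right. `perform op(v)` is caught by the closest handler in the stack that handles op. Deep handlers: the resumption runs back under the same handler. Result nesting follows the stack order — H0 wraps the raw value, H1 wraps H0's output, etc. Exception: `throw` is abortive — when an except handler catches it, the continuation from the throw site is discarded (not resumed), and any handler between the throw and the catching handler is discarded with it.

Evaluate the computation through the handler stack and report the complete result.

Answer: [0, 0, 0]

Step-by-step:
emit(0) @ H1 ⇒ out+=0
emit(0) @ H1 ⇒ out+=0
H0 returns 0
H1 returns [0, 0, 0]
= [0, 0, 0]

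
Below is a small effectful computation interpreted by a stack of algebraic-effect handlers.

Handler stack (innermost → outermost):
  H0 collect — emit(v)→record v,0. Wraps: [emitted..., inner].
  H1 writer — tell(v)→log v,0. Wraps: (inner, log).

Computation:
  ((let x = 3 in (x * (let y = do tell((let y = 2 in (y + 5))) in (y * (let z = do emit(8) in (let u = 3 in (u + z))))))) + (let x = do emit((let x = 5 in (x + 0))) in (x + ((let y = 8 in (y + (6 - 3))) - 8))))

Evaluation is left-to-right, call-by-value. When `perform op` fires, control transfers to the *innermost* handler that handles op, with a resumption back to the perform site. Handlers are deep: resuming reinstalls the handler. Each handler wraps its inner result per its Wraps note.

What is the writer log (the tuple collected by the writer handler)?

Answer: (7)

Working:
tell(7) @ H1 ⇒ log+=7
emit(8) @ H0 ⇒ out+=8
emit(5) @ H0 ⇒ out+=5
H0 returns [8, 5, 3]
H1 returns ([8, 5, 3], (7))
= ([8, 5, 3], (7))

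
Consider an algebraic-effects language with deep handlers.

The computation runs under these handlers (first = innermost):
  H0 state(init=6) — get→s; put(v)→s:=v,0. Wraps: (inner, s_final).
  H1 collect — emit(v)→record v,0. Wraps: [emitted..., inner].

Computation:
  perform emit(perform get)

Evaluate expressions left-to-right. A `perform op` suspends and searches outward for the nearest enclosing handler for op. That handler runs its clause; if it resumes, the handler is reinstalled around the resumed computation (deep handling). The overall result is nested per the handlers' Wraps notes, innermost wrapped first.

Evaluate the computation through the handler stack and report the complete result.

Answer: [6, (0, 6)]

Step-by-step:
get @ H0 ⇒ 6
emit(6) @ H1 ⇒ out+=6
H0 returns (0, 6)
H1 returns [6, (0, 6)]
= [6, (0, 6)]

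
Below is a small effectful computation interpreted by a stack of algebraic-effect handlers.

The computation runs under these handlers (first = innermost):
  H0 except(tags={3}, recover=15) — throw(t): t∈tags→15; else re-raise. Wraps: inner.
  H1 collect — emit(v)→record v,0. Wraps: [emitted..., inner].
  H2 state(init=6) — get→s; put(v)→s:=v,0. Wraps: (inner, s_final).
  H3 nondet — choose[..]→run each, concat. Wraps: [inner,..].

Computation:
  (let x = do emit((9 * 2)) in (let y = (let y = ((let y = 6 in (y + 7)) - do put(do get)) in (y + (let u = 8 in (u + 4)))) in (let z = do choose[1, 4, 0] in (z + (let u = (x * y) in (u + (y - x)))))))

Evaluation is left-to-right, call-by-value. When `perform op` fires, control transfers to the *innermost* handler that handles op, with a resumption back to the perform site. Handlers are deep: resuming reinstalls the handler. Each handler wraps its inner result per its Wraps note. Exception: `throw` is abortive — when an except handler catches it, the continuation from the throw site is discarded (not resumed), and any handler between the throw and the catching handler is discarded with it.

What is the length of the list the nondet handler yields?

Answer: 3

Evaluation trace:
emit(18) @ H1 ⇒ out+=18
get @ H2 ⇒ 6
put(6) @ H2 ⇒ s:=6
choose[1, 4, 0] @ H3
  branch[0] choose=1:
    H0 returns 26
    H1 returns [18, 26]
    H2 returns ([18, 26], 6)
    H3 returns [([18, 26], 6)]
  branch[1] choose=4:
    H0 returns 29
    H1 returns [18, 29]
    H2 returns ([18, 29], 6)
    H3 returns [([18, 29], 6)]
  branch[2] choose=0:
    H0 returns 25
    H1 returns [18, 25]
    H2 returns ([18, 25], 6)
    H3 returns [([18, 25], 6)]
= [([18, 26], 6), ([18, 29], 6), ([18, 25], 6)]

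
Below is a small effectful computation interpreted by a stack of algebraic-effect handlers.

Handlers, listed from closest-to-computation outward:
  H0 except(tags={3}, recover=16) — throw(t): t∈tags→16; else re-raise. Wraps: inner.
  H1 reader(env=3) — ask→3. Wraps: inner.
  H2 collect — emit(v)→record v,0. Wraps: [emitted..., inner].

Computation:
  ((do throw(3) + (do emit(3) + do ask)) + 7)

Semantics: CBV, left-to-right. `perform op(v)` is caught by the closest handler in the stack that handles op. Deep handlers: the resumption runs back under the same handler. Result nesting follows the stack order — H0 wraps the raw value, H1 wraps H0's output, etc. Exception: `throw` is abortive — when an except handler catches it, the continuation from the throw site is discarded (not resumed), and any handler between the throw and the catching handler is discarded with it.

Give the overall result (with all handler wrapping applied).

Working:
throw(3) @ H0 caught ⇒ 16
H1 returns 16
H2 returns [16]
= [16]

Answer: [16]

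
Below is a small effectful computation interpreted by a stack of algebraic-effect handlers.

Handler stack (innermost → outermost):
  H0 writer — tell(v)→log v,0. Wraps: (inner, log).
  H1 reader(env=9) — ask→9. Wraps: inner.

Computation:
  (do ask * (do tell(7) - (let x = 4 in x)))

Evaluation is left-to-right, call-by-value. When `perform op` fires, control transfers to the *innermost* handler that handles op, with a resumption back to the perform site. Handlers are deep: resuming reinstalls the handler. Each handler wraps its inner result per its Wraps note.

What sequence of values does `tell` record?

Step-by-step:
ask @ H1 ⇒ 9
tell(7) @ H0 ⇒ log+=7
H0 returns (-36, (7))
H1 returns (-36, (7))
= (-36, (7))

Answer: (7)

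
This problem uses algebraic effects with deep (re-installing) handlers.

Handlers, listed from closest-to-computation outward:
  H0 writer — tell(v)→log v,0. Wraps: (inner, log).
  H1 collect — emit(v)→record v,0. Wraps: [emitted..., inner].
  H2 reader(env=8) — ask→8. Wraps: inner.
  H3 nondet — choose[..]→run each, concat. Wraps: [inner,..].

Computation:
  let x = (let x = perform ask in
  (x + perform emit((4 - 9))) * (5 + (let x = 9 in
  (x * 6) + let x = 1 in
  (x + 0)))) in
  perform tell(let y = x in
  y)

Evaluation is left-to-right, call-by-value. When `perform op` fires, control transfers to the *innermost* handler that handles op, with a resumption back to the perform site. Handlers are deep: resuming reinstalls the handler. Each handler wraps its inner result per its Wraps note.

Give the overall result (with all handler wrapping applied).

Answer: [[-5, (0, (480))]]

Working:
ask @ H2 ⇒ 8
emit(-5) @ H1 ⇒ out+=-5
tell(480) @ H0 ⇒ log+=480
H0 returns (0, (480))
H1 returns [-5, (0, (480))]
H2 returns [-5, (0, (480))]
H3 returns [[-5, (0, (480))]]
= [[-5, (0, (480))]]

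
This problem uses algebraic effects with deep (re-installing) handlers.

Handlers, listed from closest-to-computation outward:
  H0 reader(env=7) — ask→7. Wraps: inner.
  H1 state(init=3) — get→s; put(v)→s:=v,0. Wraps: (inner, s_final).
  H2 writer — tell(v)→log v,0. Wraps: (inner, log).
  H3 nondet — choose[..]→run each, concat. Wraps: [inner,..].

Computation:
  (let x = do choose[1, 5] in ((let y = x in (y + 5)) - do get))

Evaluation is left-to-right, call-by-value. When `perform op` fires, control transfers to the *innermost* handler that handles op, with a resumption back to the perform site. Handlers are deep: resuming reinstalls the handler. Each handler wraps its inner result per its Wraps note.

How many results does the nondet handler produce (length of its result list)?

Answer: 2

Evaluation trace:
choose[1, 5] @ H3
  branch[0] choose=1:
    get @ H1 ⇒ 3
    H0 returns 3
    H1 returns (3, 3)
    H2 returns ((3, 3), ())
    H3 returns [((3, 3), ())]
  branch[1] choose=5:
    get @ H1 ⇒ 3
    H0 returns 7
    H1 returns (7, 3)
    H2 returns ((7, 3), ())
    H3 returns [((7, 3), ())]
= [((3, 3), ()), ((7, 3), ())]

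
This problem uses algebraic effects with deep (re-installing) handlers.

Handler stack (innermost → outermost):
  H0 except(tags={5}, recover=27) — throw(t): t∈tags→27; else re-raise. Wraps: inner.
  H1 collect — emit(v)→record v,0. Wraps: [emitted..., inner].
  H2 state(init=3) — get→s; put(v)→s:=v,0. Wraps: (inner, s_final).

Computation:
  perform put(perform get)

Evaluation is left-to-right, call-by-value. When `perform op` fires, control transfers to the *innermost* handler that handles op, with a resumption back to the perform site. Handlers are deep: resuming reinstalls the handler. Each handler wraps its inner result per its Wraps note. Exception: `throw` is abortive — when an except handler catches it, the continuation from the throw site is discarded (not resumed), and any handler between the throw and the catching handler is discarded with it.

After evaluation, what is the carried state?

Answer: 3

Step-by-step:
get @ H2 ⇒ 3
put(3) @ H2 ⇒ s:=3
H0 returns 0
H1 returns [0]
H2 returns ([0], 3)
= ([0], 3)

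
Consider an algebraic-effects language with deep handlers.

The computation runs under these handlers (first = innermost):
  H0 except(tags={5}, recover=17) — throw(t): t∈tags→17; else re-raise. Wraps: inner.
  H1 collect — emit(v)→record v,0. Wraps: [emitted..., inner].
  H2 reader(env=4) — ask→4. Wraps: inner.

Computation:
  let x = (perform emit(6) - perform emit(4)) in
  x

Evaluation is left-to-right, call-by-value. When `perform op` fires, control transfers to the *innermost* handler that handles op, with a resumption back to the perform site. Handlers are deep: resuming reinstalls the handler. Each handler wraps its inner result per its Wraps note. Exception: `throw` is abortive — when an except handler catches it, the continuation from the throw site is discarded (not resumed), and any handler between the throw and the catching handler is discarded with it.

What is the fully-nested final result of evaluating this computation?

Evaluation trace:
emit(6) @ H1 ⇒ out+=6
emit(4) @ H1 ⇒ out+=4
H0 returns 0
H1 returns [6, 4, 0]
H2 returns [6, 4, 0]
= [6, 4, 0]

Answer: [6, 4, 0]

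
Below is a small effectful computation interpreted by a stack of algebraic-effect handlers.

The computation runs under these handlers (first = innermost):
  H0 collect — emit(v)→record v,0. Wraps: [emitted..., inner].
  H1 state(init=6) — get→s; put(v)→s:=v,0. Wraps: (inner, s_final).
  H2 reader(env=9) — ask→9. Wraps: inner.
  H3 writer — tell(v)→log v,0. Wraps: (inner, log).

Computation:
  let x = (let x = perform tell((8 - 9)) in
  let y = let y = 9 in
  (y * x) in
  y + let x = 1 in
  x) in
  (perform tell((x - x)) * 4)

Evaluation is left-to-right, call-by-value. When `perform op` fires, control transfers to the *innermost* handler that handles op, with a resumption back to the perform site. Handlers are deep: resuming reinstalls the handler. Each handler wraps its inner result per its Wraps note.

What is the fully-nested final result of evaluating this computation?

Working:
tell(-1) @ H3 ⇒ log+=-1
tell(0) @ H3 ⇒ log+=0
H0 returns [0]
H1 returns ([0], 6)
H2 returns ([0], 6)
H3 returns (([0], 6), (-1, 0))
= (([0], 6), (-1, 0))

Answer: (([0], 6), (-1, 0))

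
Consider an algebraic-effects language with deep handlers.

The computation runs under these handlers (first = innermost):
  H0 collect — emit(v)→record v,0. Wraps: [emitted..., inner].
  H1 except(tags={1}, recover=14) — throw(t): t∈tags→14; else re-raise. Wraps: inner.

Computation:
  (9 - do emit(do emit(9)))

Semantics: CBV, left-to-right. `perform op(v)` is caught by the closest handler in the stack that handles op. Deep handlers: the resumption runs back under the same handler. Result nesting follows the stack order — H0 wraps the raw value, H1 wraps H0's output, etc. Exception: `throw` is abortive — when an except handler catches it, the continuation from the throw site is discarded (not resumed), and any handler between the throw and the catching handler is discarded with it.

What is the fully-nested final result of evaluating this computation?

Answer: [9, 0, 9]

Step-by-step:
emit(9) @ H0 ⇒ out+=9
emit(0) @ H0 ⇒ out+=0
H0 returns [9, 0, 9]
H1 returns [9, 0, 9]
= [9, 0, 9]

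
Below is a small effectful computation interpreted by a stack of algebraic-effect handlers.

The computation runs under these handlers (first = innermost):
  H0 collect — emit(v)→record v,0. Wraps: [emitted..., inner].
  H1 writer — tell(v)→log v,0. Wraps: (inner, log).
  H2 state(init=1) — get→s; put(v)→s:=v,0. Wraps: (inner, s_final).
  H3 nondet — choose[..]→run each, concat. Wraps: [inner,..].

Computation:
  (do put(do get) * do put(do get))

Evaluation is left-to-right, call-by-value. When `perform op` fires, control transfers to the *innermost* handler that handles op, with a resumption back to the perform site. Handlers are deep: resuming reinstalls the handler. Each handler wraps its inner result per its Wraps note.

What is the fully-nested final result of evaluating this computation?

Working:
get @ H2 ⇒ 1
put(1) @ H2 ⇒ s:=1
get @ H2 ⇒ 1
put(1) @ H2 ⇒ s:=1
H0 returns [0]
H1 returns ([0], ())
H2 returns (([0], ()), 1)
H3 returns [(([0], ()), 1)]
= [(([0], ()), 1)]

Answer: [(([0], ()), 1)]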